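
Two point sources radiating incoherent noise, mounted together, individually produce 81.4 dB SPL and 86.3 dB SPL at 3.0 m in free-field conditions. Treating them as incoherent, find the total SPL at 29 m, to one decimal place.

67.8 dB SPL

Combined at 3.0 m: 10·log₁₀(10^(81.4/10)+10^(86.3/10)) = 87.52 dB SPL.
Then apply −20·log₁₀(29/3.0) = -19.71 dB → 67.8 dB SPL.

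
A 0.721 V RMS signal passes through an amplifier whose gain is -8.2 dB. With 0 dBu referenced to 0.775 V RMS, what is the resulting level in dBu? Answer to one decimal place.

Input level: 20·log₁₀(0.721/0.775) = -0.63 dBu.
Output: -0.63 − 8.2 = -8.8 dBu.

-8.8 dBu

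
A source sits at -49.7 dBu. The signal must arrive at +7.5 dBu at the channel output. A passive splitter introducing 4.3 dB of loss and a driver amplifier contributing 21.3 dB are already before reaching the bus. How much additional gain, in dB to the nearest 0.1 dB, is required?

The required make-up gain is the shortfall in the dB sum.
G = +7.5 − (-49.7) + 4.3 − 21.3 = 40.2 dB.

40.2 dB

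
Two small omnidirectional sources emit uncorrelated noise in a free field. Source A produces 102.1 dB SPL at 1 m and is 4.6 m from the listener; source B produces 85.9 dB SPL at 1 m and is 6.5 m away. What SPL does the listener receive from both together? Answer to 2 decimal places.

88.90 dB SPL

At the listener: L_A = 102.1 − 20·log₁₀(4.6) = 88.845 dB; L_B = 85.9 − 20·log₁₀(6.5) = 69.642 dB.
Combined: 10·log₁₀(10^(88.845/10)+10^(69.642/10)) = 88.90 dB SPL.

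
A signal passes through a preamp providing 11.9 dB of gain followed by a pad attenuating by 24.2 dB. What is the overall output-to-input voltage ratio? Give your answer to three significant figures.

Net gain = 11.9 + (−24.2) = -12.3 dB.
Voltage ratio = 10^(-12.3/20) = 0.243.

0.243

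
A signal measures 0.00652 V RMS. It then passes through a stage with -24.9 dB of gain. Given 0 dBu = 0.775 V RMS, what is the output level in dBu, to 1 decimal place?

-66.4 dBu

Input level: 20·log₁₀(0.00652/0.775) = -41.50 dBu.
Output: -41.50 − 24.9 = -66.4 dBu.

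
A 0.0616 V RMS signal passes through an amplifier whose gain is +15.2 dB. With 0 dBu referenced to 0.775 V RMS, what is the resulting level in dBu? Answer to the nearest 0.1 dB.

Input level: 20·log₁₀(0.0616/0.775) = -21.99 dBu.
Output: -21.99 + 15.2 = -6.8 dBu.

-6.8 dBu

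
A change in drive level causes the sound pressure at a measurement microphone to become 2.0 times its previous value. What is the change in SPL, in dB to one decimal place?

SPL change from a pressure ratio uses the 20·log₁₀ form:
20·log₁₀(2.0) = 6.0 dB.

6.0 dB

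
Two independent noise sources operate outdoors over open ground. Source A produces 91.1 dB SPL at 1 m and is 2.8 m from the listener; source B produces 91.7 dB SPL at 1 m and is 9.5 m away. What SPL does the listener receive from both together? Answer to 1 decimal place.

82.6 dB SPL

At the listener: L_A = 91.1 − 20·log₁₀(2.8) = 82.16 dB; L_B = 91.7 − 20·log₁₀(9.5) = 72.15 dB.
Combined: 10·log₁₀(10^(82.16/10)+10^(72.15/10)) = 82.6 dB SPL.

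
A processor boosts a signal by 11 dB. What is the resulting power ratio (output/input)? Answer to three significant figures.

Power ratio = 10^(dB/10).
10^(11/10) = 10^(1.100) = 12.6.

12.6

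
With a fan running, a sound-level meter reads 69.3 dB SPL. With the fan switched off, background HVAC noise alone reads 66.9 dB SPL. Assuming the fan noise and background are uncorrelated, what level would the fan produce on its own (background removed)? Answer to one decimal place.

65.6 dB SPL

Background correction is a power subtraction:
L_src = 10·log₁₀(10^(69.3/10) − 10^(66.9/10)) = 10·log₁₀(3614000) = 65.6 dB SPL.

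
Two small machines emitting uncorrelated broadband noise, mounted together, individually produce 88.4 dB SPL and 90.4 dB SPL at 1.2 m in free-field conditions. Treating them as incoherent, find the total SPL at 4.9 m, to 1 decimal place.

Combined at 1.2 m: 10·log₁₀(10^(88.4/10)+10^(90.4/10)) = 92.52 dB SPL.
Then apply −20·log₁₀(4.9/1.2) = -12.22 dB → 80.3 dB SPL.

80.3 dB SPL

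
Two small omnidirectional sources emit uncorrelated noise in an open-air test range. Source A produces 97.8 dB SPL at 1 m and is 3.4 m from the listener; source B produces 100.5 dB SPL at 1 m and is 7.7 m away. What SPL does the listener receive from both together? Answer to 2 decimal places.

At the listener: L_A = 97.8 − 20·log₁₀(3.4) = 87.170 dB; L_B = 100.5 − 20·log₁₀(7.7) = 82.770 dB.
Combined: 10·log₁₀(10^(87.170/10)+10^(82.770/10)) = 88.52 dB SPL.

88.52 dB SPL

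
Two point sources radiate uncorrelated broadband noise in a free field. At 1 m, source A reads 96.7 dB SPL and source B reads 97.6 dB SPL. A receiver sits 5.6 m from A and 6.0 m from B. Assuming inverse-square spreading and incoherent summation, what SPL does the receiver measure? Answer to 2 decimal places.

84.90 dB SPL

At the listener: L_A = 96.7 − 20·log₁₀(5.6) = 81.736 dB; L_B = 97.6 − 20·log₁₀(6.0) = 82.037 dB.
Combined: 10·log₁₀(10^(81.736/10)+10^(82.037/10)) = 84.90 dB SPL.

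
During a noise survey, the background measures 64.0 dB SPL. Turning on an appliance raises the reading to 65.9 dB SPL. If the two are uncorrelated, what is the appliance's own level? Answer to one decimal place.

61.4 dB SPL

Subtract intensities: L_src = 10·log₁₀(10^(L_total/10) − 10^(L_bg/10)).
L_src = 10·log₁₀(10^(65.9/10) − 10^(64.0/10)) = 10·log₁₀(1379000) = 61.4 dB SPL.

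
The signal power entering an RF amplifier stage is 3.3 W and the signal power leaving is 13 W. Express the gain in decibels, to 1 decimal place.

6.0 dB

For a power ratio, dB = 10·log₁₀(P₂/P₁).
10·log₁₀(13/3.3) = 10·log₁₀(3.939) = 6.0 dB.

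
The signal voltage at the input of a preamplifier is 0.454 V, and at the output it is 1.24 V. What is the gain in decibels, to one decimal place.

Voltage is an amplitude quantity, so gain = 20·log₁₀(V_out/V_in).
20·log₁₀(1.24/0.454) = 20·log₁₀(2.731) = 8.7 dB.

8.7 dB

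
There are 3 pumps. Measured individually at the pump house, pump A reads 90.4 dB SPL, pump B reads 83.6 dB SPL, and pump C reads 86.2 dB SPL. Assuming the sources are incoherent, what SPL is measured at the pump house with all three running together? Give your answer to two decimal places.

92.41 dB SPL

Uncorrelated sources add in intensity (power), not in dB.
L_total = 10·log₁₀(10^(90.4/10) + 10^(83.6/10) + 10^(86.2/10)) = 10·log₁₀(1742000000) = 92.41 dB SPL.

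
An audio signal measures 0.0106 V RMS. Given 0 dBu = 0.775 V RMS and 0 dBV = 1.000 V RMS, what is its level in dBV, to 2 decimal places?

dBV = 20·log₁₀(V / 1.000 V).
20·log₁₀(0.0106/1.000) = -39.49 dBV.

-39.49 dBV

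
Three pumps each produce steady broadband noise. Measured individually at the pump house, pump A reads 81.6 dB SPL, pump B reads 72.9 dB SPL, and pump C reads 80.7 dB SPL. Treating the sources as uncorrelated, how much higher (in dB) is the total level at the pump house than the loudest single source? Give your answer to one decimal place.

Incoherent sources sum as intensities:
L_total = 10·log₁₀(10^(81.6/10) + 10^(72.9/10) + 10^(80.7/10)) = 84.50 dB SPL.
Excess over the loudest (81.6 dB): 84.50 − 81.6 = 2.9 dB.

2.9 dB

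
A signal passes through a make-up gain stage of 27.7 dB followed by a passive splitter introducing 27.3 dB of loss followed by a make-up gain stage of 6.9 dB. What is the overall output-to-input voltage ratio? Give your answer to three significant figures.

Net gain = 27.7 + (−27.3) + 6.9 = 7.3 dB.
Voltage ratio = 10^(7.3/20) = 2.32.

2.32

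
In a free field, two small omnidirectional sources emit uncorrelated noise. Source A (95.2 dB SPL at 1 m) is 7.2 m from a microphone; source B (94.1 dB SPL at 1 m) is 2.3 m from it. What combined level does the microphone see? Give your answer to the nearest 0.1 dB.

87.4 dB SPL

At the listener: L_A = 95.2 − 20·log₁₀(7.2) = 78.05 dB; L_B = 94.1 − 20·log₁₀(2.3) = 86.87 dB.
Combined: 10·log₁₀(10^(78.05/10)+10^(86.87/10)) = 87.4 dB SPL.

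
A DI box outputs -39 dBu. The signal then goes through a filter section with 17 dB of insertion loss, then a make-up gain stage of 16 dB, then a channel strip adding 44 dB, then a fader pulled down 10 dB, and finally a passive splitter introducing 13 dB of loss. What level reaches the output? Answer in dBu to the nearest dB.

-19 dBu

Cascaded gains and losses add directly in dB.
-39 − 17 + 16 + 44 − 10 − 13 = -19 dBu.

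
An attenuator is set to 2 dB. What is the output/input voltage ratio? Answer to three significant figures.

0.794

Voltage ratio = 10^(dB/20).
10^(-2/20) = 10^(-0.1000) = 0.794.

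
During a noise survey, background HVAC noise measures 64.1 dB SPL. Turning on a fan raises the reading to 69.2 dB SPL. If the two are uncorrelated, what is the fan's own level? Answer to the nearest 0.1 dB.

67.6 dB SPL

Remove the background by subtracting linear intensities:
L_src = 10·log₁₀(10^(69.2/10) − 10^(64.1/10)) = 10·log₁₀(5747000) = 67.6 dB SPL.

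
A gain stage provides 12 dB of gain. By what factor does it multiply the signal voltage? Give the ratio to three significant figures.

3.98

Voltage ratio = 10^(dB/20).
10^(12/20) = 10^(0.6000) = 3.98.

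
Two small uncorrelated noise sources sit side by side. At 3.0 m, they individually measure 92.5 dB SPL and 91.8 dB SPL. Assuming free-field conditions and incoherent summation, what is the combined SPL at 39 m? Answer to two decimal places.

72.90 dB SPL

Combined at 3.0 m: 10·log₁₀(10^(92.5/10)+10^(91.8/10)) = 95.174 dB SPL.
Then apply −20·log₁₀(39/3.0) = -22.279 dB → 72.90 dB SPL.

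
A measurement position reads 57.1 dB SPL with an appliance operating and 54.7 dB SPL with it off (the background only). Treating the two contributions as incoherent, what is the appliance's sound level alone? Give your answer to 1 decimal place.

Remove the background by subtracting linear intensities:
L_src = 10·log₁₀(10^(57.1/10) − 10^(54.7/10)) = 10·log₁₀(217700) = 53.4 dB SPL.

53.4 dB SPL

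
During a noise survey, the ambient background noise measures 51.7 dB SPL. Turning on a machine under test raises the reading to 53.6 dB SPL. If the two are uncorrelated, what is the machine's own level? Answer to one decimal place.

49.1 dB SPL

Subtract intensities: L_src = 10·log₁₀(10^(L_total/10) − 10^(L_bg/10)).
L_src = 10·log₁₀(10^(53.6/10) − 10^(51.7/10)) = 10·log₁₀(81180) = 49.1 dB SPL.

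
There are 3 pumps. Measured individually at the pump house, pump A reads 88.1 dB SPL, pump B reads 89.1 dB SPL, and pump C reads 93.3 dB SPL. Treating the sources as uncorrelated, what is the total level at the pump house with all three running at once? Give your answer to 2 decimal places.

Incoherent sources sum as intensities:
L_total = 10·log₁₀(10^(88.1/10) + 10^(89.1/10) + 10^(93.3/10)) = 10·log₁₀(3596000000) = 95.56 dB SPL.

95.56 dB SPL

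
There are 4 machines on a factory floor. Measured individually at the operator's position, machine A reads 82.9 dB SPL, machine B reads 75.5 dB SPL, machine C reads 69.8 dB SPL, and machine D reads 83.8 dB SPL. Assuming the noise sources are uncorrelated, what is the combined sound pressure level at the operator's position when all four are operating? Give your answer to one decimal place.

86.8 dB SPL

Incoherent sources sum as intensities:
L_total = 10·log₁₀(10^(82.9/10) + 10^(75.5/10) + 10^(69.8/10) + 10^(83.8/10)) = 10·log₁₀(479900000) = 86.8 dB SPL.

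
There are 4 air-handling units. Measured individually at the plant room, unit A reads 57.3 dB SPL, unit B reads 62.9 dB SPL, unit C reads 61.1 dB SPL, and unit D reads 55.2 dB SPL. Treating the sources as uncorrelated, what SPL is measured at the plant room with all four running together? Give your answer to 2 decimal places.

66.13 dB SPL

Incoherent sources sum as intensities:
L_total = 10·log₁₀(10^(57.3/10) + 10^(62.9/10) + 10^(61.1/10) + 10^(55.2/10)) = 10·log₁₀(4106000) = 66.13 dB SPL.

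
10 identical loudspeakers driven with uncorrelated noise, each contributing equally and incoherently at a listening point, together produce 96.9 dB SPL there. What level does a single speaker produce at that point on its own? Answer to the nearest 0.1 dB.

10 equal incoherent sources add 10·log₁₀(10) = 10.00 dB over one source.
L_one = 96.9 − 10.00 = 86.9 dB SPL.

86.9 dB SPL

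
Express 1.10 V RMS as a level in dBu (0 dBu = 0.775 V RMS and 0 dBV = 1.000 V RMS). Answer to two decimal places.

+3.04 dBu

dBu = 20·log₁₀(V / 0.775 V).
20·log₁₀(1.10/0.775) = +3.04 dBu.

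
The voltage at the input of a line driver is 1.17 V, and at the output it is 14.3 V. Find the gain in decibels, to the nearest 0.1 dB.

21.7 dB

For a voltage ratio, dB = 20·log₁₀(V₂/V₁).
20·log₁₀(14.3/1.17) = 20·log₁₀(12.22) = 21.7 dB.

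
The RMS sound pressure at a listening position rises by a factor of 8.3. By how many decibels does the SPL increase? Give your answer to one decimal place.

SPL change from a pressure ratio uses the 20·log₁₀ form:
20·log₁₀(8.3) = 18.4 dB.

18.4 dB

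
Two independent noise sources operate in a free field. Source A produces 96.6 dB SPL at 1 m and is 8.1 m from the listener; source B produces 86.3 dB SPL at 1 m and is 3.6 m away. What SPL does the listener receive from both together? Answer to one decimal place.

80.1 dB SPL

At the listener: L_A = 96.6 − 20·log₁₀(8.1) = 78.43 dB; L_B = 86.3 − 20·log₁₀(3.6) = 75.17 dB.
Combined: 10·log₁₀(10^(78.43/10)+10^(75.17/10)) = 80.1 dB SPL.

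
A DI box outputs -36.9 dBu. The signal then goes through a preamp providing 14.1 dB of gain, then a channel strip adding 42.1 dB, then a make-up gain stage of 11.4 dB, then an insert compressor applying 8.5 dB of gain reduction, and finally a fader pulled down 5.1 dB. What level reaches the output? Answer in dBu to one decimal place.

In dB, series stages simply add:
-36.9 + 14.1 + 42.1 + 11.4 − 8.5 − 5.1 = +17.1 dBu.

+17.1 dBu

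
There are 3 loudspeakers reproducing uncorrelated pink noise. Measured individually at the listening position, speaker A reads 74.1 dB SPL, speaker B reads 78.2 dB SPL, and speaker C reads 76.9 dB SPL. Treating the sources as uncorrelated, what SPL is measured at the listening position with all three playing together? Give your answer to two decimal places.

Incoherent sources sum as intensities:
L_total = 10·log₁₀(10^(74.1/10) + 10^(78.2/10) + 10^(76.9/10)) = 10·log₁₀(140800000) = 81.48 dB SPL.

81.48 dB SPL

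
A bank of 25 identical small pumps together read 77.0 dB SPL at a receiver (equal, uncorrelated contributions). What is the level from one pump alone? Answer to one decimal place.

25 equal incoherent sources add 10·log₁₀(25) = 13.98 dB over one source.
L_one = 77.0 − 13.98 = 63.0 dB SPL.

63.0 dB SPL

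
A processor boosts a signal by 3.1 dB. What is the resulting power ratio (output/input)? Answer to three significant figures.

2.04

Power ratio = 10^(dB/10).
10^(3.1/10) = 10^(0.3100) = 2.04.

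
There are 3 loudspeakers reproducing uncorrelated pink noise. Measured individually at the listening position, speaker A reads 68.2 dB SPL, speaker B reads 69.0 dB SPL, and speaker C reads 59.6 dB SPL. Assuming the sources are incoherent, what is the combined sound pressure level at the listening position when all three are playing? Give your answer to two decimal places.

Uncorrelated sources add in intensity (power), not in dB.
L_total = 10·log₁₀(10^(68.2/10) + 10^(69.0/10) + 10^(59.6/10)) = 10·log₁₀(15460000) = 71.89 dB SPL.

71.89 dB SPL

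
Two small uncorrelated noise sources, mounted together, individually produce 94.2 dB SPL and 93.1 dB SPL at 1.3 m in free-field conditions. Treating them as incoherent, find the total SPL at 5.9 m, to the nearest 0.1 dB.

83.6 dB SPL

Combined at 1.3 m: 10·log₁₀(10^(94.2/10)+10^(93.1/10)) = 96.70 dB SPL.
Then apply −20·log₁₀(5.9/1.3) = -13.14 dB → 83.6 dB SPL.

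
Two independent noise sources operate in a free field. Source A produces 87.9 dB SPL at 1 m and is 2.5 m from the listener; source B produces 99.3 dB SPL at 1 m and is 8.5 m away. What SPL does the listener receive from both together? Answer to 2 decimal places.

At the listener: L_A = 87.9 − 20·log₁₀(2.5) = 79.941 dB; L_B = 99.3 − 20·log₁₀(8.5) = 80.712 dB.
Combined: 10·log₁₀(10^(79.941/10)+10^(80.712/10)) = 83.35 dB SPL.

83.35 dB SPL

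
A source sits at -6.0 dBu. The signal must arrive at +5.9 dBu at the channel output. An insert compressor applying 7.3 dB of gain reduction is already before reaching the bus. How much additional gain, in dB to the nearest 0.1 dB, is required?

19.2 dB

The required make-up gain is the shortfall in the dB sum.
G = +5.9 − (-6.0) + 7.3 = 19.2 dB.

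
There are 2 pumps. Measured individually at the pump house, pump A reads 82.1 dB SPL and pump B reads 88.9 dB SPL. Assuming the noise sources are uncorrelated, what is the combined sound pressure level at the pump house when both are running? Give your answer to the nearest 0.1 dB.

Incoherent sources sum as intensities:
L_total = 10·log₁₀(10^(82.1/10) + 10^(88.9/10)) = 10·log₁₀(938400000) = 89.7 dB SPL.

89.7 dB SPL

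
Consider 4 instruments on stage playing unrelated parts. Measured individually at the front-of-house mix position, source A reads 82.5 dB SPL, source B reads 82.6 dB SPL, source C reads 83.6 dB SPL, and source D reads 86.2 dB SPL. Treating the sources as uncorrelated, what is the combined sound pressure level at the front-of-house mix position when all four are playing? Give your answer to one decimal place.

Incoherent sources sum as intensities:
L_total = 10·log₁₀(10^(82.5/10) + 10^(82.6/10) + 10^(83.6/10) + 10^(86.2/10)) = 10·log₁₀(1006000000) = 90.0 dB SPL.

90.0 dB SPL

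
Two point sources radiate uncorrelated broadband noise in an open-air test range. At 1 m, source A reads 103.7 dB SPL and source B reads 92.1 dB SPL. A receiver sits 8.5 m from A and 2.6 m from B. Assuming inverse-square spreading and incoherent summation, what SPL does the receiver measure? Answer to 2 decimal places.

At the listener: L_A = 103.7 − 20·log₁₀(8.5) = 85.112 dB; L_B = 92.1 − 20·log₁₀(2.6) = 83.801 dB.
Combined: 10·log₁₀(10^(85.112/10)+10^(83.801/10)) = 87.52 dB SPL.

87.52 dB SPL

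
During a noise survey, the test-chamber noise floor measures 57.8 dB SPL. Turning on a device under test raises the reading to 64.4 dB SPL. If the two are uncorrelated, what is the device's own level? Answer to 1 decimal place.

Remove the background by subtracting linear intensities:
L_src = 10·log₁₀(10^(64.4/10) − 10^(57.8/10)) = 10·log₁₀(2152000) = 63.3 dB SPL.

63.3 dB SPL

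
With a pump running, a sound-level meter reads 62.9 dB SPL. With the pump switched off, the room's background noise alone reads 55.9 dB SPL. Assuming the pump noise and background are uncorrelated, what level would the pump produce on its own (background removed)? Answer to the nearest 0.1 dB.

Background correction is a power subtraction:
L_src = 10·log₁₀(10^(62.9/10) − 10^(55.9/10)) = 10·log₁₀(1561000) = 61.9 dB SPL.

61.9 dB SPL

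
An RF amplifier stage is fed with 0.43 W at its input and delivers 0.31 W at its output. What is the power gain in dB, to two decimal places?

-1.42 dB

Power ratio → dB uses the 10·log₁₀ form:
10·log₁₀(0.31/0.43) = 10·log₁₀(0.7209) = -1.42 dB.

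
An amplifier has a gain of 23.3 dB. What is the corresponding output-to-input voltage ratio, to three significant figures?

Voltage ratio = 10^(dB/20).
10^(23.3/20) = 10^(1.165) = 14.6.

14.6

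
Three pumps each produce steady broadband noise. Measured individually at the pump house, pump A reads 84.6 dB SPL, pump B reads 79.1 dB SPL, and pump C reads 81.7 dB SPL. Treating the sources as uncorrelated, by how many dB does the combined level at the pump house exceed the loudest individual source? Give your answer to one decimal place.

Add the sources as powers (linear), then convert back to dB:
L_total = 10·log₁₀(10^(84.6/10) + 10^(79.1/10) + 10^(81.7/10)) = 87.14 dB SPL.
Excess over the loudest (84.6 dB): 87.14 − 84.6 = 2.5 dB.

2.5 dB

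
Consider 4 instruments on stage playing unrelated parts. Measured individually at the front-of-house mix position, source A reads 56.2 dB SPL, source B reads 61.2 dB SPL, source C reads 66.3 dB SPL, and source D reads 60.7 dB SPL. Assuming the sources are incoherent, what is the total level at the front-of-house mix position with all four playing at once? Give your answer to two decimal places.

Incoherent sources sum as intensities:
L_total = 10·log₁₀(10^(56.2/10) + 10^(61.2/10) + 10^(66.3/10) + 10^(60.7/10)) = 10·log₁₀(7176000) = 68.56 dB SPL.

68.56 dB SPL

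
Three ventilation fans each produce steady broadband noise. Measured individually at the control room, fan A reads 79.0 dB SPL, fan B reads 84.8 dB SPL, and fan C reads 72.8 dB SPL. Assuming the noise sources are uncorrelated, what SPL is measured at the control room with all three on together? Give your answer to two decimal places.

Add the sources as powers (linear), then convert back to dB:
L_total = 10·log₁₀(10^(79.0/10) + 10^(84.8/10) + 10^(72.8/10)) = 10·log₁₀(400500000) = 86.03 dB SPL.

86.03 dB SPL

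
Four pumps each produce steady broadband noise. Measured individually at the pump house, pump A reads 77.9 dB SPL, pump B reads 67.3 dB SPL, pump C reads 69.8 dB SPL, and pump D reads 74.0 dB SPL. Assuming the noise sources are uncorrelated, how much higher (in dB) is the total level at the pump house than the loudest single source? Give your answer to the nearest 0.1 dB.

Uncorrelated sources add in intensity (power), not in dB.
L_total = 10·log₁₀(10^(77.9/10) + 10^(67.3/10) + 10^(69.8/10) + 10^(74.0/10)) = 80.07 dB SPL.
Excess over the loudest (77.9 dB): 80.07 − 77.9 = 2.2 dB.

2.2 dB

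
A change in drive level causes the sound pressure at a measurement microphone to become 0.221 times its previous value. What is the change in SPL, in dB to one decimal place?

SPL change from a pressure ratio uses the 20·log₁₀ form:
20·log₁₀(0.221) = -13.1 dB.

-13.1 dB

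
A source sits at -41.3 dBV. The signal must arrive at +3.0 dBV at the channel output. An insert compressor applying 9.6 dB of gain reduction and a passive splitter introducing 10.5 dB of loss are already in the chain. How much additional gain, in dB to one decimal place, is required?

64.4 dB

The required make-up gain is the shortfall in the dB sum.
G = +3.0 − (-41.3) + 9.6 + 10.5 = 64.4 dB.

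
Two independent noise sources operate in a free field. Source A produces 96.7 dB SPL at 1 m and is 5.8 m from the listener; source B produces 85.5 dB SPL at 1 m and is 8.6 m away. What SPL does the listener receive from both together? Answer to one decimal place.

At the listener: L_A = 96.7 − 20·log₁₀(5.8) = 81.43 dB; L_B = 85.5 − 20·log₁₀(8.6) = 66.81 dB.
Combined: 10·log₁₀(10^(81.43/10)+10^(66.81/10)) = 81.6 dB SPL.

81.6 dB SPL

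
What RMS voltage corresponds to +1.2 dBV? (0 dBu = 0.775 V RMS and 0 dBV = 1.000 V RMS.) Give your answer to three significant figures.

V = 1.000 V × 10^(+1.2/20).
= 1.000 × 1.148 = 1.15 V.

1.15 V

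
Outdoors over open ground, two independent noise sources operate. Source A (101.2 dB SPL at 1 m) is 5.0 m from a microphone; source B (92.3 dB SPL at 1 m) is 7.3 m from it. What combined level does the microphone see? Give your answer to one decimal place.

At the listener: L_A = 101.2 − 20·log₁₀(5.0) = 87.22 dB; L_B = 92.3 − 20·log₁₀(7.3) = 75.03 dB.
Combined: 10·log₁₀(10^(87.22/10)+10^(75.03/10)) = 87.5 dB SPL.

87.5 dB SPL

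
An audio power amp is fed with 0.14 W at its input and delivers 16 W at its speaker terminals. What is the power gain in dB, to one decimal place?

Power is a power quantity, so gain = 10·log₁₀(P_out/P_in).
10·log₁₀(16/0.14) = 10·log₁₀(114.3) = 20.6 dB.

20.6 dB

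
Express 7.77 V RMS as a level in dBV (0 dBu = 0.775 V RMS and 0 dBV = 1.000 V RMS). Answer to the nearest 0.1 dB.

+17.8 dBV

dBV = 20·log₁₀(V / 1.000 V).
20·log₁₀(7.77/1.000) = +17.8 dBV.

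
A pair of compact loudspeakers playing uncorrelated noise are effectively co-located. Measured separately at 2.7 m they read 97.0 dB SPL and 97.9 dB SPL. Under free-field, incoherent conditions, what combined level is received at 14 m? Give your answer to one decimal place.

86.2 dB SPL

Combined at 2.7 m: 10·log₁₀(10^(97.0/10)+10^(97.9/10)) = 100.48 dB SPL.
Then apply −20·log₁₀(14/2.7) = -14.30 dB → 86.2 dB SPL.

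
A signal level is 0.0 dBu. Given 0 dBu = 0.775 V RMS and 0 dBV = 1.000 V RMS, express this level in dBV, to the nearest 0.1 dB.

-2.2 dBV

The offset between the scales is 20·log₁₀(0.775/1.000) = −2.214 dB.
So dBV = 0.0 − 2.214 = -2.2 dBV.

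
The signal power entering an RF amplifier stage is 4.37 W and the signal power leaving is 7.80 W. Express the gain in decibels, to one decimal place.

Power ratio → dB uses the 10·log₁₀ form:
10·log₁₀(7.80/4.37) = 10·log₁₀(1.785) = 2.5 dB.

2.5 dB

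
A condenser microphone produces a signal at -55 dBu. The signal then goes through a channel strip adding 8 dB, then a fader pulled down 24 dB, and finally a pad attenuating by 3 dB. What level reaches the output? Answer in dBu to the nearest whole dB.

In dB, series stages simply add:
-55 + 8 − 24 − 3 = -74 dBu.

-74 dBu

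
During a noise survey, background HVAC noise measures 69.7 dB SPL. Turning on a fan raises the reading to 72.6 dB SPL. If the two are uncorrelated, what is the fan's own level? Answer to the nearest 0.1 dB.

Remove the background by subtracting linear intensities:
L_src = 10·log₁₀(10^(72.6/10) − 10^(69.7/10)) = 10·log₁₀(8864000) = 69.5 dB SPL.

69.5 dB SPL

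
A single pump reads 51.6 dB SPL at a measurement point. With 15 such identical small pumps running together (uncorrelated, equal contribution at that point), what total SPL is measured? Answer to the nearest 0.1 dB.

63.4 dB SPL

15 equal incoherent sources raise the level by 10·log₁₀(15) = 11.76 dB.
L_total = 51.6 + 11.76 = 63.4 dB SPL.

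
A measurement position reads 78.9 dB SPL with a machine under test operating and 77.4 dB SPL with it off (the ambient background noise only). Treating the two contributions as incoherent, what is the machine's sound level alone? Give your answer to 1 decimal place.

73.6 dB SPL

Background correction is a power subtraction:
L_src = 10·log₁₀(10^(78.9/10) − 10^(77.4/10)) = 10·log₁₀(22670000) = 73.6 dB SPL.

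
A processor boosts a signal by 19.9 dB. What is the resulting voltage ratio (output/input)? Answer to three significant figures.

9.89

Voltage ratio = 10^(dB/20).
10^(19.9/20) = 10^(0.9950) = 9.89.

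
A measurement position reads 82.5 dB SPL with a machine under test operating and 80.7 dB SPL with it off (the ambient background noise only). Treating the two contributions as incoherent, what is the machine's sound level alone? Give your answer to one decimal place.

77.8 dB SPL

Subtract intensities: L_src = 10·log₁₀(10^(L_total/10) − 10^(L_bg/10)).
L_src = 10·log₁₀(10^(82.5/10) − 10^(80.7/10)) = 10·log₁₀(60340000) = 77.8 dB SPL.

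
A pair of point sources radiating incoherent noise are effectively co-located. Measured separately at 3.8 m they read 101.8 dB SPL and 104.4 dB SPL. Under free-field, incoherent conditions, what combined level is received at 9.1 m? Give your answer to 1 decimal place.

Combined at 3.8 m: 10·log₁₀(10^(101.8/10)+10^(104.4/10)) = 106.30 dB SPL.
Then apply −20·log₁₀(9.1/3.8) = -7.59 dB → 98.7 dB SPL.

98.7 dB SPL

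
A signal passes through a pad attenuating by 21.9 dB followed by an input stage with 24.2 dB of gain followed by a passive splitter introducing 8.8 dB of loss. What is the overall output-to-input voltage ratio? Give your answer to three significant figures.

Net gain = (−21.9) + 24.2 + (−8.8) = -6.5 dB.
Voltage ratio = 10^(-6.5/20) = 0.473.

0.473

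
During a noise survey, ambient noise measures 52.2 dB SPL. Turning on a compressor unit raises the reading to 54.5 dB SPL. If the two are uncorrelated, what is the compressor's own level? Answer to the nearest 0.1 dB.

50.6 dB SPL

Background correction is a power subtraction:
L_src = 10·log₁₀(10^(54.5/10) − 10^(52.2/10)) = 10·log₁₀(115900) = 50.6 dB SPL.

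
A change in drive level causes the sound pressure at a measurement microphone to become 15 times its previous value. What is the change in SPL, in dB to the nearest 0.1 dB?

Sound pressure is an amplitude quantity: ΔL = 20·log₁₀(p₂/p₁).
20·log₁₀(15) = 23.5 dB.

23.5 dB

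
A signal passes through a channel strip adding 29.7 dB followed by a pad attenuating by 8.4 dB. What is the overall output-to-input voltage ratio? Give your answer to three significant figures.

11.6

Net gain = 29.7 + (−8.4) = 21.3 dB.
Voltage ratio = 10^(21.3/20) = 11.6.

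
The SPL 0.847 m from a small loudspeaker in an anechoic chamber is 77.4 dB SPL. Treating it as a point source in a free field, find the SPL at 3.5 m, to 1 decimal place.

For a point source in a free field, ΔL = −20·log₁₀(d₂/d₁).
ΔL = −20·log₁₀(3.5/0.847) = -12.32 dB, so L₂ = 77.4 + (-12.32) = 65.1 dB SPL.

65.1 dB SPL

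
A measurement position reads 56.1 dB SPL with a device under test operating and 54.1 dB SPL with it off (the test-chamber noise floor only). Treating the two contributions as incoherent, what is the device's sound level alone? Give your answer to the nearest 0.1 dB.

Background correction is a power subtraction:
L_src = 10·log₁₀(10^(56.1/10) − 10^(54.1/10)) = 10·log₁₀(150300) = 51.8 dB SPL.

51.8 dB SPL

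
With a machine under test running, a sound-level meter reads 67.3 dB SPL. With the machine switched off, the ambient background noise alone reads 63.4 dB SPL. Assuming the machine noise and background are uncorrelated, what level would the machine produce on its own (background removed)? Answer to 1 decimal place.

Remove the background by subtracting linear intensities:
L_src = 10·log₁₀(10^(67.3/10) − 10^(63.4/10)) = 10·log₁₀(3183000) = 65.0 dB SPL.

65.0 dB SPL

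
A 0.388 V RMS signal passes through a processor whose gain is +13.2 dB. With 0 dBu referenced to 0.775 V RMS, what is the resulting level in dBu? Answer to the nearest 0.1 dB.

Input level: 20·log₁₀(0.388/0.775) = -6.01 dBu.
Output: -6.01 + 13.2 = +7.2 dBu.

+7.2 dBu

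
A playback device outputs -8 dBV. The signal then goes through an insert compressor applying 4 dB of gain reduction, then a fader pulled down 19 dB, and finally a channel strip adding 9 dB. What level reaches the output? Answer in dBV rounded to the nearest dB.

-22 dBV

Cascaded gains and losses add directly in dB.
-8 − 4 − 19 + 9 = -22 dBV.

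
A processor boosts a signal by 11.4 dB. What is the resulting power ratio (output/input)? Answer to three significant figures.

13.8

Power ratio = 10^(dB/10).
10^(11.4/10) = 10^(1.140) = 13.8.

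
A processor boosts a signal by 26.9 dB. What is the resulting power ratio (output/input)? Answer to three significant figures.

490

Power ratio = 10^(dB/10).
10^(26.9/10) = 10^(2.690) = 490.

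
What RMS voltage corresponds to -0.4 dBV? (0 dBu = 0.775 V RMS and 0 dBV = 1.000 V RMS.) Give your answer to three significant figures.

0.955 V

V = 1.000 V × 10^(-0.4/20).
= 1.000 × 0.9550 = 0.955 V.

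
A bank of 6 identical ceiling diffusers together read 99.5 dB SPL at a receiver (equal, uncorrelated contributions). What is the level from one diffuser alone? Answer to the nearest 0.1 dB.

91.7 dB SPL

6 equal incoherent sources add 10·log₁₀(6) = 7.78 dB over one source.
L_one = 99.5 − 7.78 = 91.7 dB SPL.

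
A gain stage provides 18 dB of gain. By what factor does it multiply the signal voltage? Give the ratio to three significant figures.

Voltage ratio = 10^(dB/20).
10^(18/20) = 10^(0.9000) = 7.94.

7.94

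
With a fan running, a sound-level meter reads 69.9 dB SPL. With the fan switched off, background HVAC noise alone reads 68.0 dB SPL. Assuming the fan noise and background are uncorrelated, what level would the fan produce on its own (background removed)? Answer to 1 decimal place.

65.4 dB SPL

Background correction is a power subtraction:
L_src = 10·log₁₀(10^(69.9/10) − 10^(68.0/10)) = 10·log₁₀(3463000) = 65.4 dB SPL.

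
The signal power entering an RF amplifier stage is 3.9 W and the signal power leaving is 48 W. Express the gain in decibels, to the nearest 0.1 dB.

Power ratio → dB uses the 10·log₁₀ form:
10·log₁₀(48/3.9) = 10·log₁₀(12.31) = 10.9 dB.

10.9 dB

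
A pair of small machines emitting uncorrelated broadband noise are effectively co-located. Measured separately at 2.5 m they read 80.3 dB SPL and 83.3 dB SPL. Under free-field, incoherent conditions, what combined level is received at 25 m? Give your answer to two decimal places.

Combined at 2.5 m: 10·log₁₀(10^(80.3/10)+10^(83.3/10)) = 85.064 dB SPL.
Then apply −20·log₁₀(25/2.5) = -20.000 dB → 65.06 dB SPL.

65.06 dB SPL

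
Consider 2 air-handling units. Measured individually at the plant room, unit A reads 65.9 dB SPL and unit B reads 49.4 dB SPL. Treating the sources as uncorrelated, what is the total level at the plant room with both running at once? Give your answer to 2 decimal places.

66.00 dB SPL

Uncorrelated sources add in intensity (power), not in dB.
L_total = 10·log₁₀(10^(65.9/10) + 10^(49.4/10)) = 10·log₁₀(3978000) = 66.00 dB SPL.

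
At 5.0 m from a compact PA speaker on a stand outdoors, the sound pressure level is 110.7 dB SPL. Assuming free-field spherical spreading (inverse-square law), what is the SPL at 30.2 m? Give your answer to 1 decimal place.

For a point source in a free field, ΔL = −20·log₁₀(d₂/d₁).
ΔL = −20·log₁₀(30.2/5.0) = -15.62 dB, so L₂ = 110.7 + (-15.62) = 95.1 dB SPL.

95.1 dB SPL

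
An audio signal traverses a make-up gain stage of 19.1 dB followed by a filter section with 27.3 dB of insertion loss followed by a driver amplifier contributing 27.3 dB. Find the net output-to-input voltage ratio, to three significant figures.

Net gain = 19.1 + (−27.3) + 27.3 = 19.1 dB.
Voltage ratio = 10^(19.1/20) = 9.02.

9.02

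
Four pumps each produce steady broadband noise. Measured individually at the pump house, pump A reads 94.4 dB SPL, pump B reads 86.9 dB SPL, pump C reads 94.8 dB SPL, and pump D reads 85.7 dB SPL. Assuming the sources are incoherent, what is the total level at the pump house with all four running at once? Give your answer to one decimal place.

Incoherent sources sum as intensities:
L_total = 10·log₁₀(10^(94.4/10) + 10^(86.9/10) + 10^(94.8/10) + 10^(85.7/10)) = 10·log₁₀(6635000000) = 98.2 dB SPL.

98.2 dB SPL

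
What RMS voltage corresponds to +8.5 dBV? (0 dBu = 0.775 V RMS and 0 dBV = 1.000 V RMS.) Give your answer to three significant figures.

2.66 V

V = 1.000 V × 10^(+8.5/20).
= 1.000 × 2.661 = 2.66 V.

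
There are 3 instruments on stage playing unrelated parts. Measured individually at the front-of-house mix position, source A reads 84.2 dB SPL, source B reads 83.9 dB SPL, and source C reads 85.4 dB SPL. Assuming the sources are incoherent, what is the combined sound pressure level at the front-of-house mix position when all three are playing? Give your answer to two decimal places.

Incoherent sources sum as intensities:
L_total = 10·log₁₀(10^(84.2/10) + 10^(83.9/10) + 10^(85.4/10)) = 10·log₁₀(855200000) = 89.32 dB SPL.

89.32 dB SPL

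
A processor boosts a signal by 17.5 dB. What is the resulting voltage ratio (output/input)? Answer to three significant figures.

7.50

Voltage ratio = 10^(dB/20).
10^(17.5/20) = 10^(0.8750) = 7.50.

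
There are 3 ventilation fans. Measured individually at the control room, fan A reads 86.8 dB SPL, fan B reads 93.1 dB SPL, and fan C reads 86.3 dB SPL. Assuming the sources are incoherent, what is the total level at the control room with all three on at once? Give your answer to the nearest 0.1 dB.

94.7 dB SPL

Add the sources as powers (linear), then convert back to dB:
L_total = 10·log₁₀(10^(86.8/10) + 10^(93.1/10) + 10^(86.3/10)) = 10·log₁₀(2947000000) = 94.7 dB SPL.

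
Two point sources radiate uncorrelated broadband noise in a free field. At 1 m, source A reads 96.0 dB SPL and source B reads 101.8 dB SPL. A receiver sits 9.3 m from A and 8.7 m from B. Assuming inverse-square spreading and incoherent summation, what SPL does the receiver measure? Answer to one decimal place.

At the listener: L_A = 96.0 − 20·log₁₀(9.3) = 76.63 dB; L_B = 101.8 − 20·log₁₀(8.7) = 83.01 dB.
Combined: 10·log₁₀(10^(76.63/10)+10^(83.01/10)) = 83.9 dB SPL.

83.9 dB SPL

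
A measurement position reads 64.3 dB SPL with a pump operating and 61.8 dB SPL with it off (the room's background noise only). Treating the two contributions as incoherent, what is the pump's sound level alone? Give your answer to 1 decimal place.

Subtract intensities: L_src = 10·log₁₀(10^(L_total/10) − 10^(L_bg/10)).
L_src = 10·log₁₀(10^(64.3/10) − 10^(61.8/10)) = 10·log₁₀(1178000) = 60.7 dB SPL.

60.7 dB SPL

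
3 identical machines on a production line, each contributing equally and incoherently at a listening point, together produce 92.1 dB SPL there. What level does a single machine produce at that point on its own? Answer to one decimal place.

87.3 dB SPL

3 equal incoherent sources add 10·log₁₀(3) = 4.77 dB over one source.
L_one = 92.1 − 4.77 = 87.3 dB SPL.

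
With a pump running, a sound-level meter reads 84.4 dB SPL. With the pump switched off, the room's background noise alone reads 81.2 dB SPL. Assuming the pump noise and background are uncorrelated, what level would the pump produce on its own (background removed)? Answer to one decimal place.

81.6 dB SPL

Remove the background by subtracting linear intensities:
L_src = 10·log₁₀(10^(84.4/10) − 10^(81.2/10)) = 10·log₁₀(143600000) = 81.6 dB SPL.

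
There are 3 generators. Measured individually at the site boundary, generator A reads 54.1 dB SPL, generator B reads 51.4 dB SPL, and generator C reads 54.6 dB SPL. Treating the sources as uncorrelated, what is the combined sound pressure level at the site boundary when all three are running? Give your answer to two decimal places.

58.35 dB SPL

Uncorrelated sources add in intensity (power), not in dB.
L_total = 10·log₁₀(10^(54.1/10) + 10^(51.4/10) + 10^(54.6/10)) = 10·log₁₀(683500) = 58.35 dB SPL.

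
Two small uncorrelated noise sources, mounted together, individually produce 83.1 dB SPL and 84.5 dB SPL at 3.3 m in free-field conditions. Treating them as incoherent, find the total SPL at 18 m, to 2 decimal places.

72.13 dB SPL

Combined at 3.3 m: 10·log₁₀(10^(83.1/10)+10^(84.5/10)) = 86.866 dB SPL.
Then apply −20·log₁₀(18/3.3) = -14.735 dB → 72.13 dB SPL.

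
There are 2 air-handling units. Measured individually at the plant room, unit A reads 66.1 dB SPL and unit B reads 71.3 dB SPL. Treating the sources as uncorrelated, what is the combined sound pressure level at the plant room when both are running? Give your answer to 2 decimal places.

Uncorrelated sources add in intensity (power), not in dB.
L_total = 10·log₁₀(10^(66.1/10) + 10^(71.3/10)) = 10·log₁₀(17560000) = 72.45 dB SPL.

72.45 dB SPL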